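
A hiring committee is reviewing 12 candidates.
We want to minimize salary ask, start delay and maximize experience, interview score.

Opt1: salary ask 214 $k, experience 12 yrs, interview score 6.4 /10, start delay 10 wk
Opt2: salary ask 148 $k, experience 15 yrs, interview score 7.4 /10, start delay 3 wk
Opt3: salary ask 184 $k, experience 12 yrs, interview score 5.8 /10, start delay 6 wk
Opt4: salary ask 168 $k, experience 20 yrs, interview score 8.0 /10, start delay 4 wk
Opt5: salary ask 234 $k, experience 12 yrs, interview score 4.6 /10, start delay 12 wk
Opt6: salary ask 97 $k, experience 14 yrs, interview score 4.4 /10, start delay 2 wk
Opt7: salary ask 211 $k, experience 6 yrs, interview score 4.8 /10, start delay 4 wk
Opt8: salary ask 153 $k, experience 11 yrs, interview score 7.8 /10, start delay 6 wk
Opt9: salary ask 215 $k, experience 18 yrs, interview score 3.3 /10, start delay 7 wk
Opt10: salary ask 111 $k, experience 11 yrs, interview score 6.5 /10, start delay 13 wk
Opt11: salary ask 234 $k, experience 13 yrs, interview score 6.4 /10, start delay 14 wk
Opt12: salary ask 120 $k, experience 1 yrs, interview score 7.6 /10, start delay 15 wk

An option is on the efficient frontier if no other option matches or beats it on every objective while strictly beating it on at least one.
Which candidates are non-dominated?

Opt1: dominated by Opt2 (salary ask 148≤214, experience 15≥12, interview score 7.4≥6.4, start delay 3≤10).
Opt2: not dominated.
Opt3: dominated by Opt2 (salary ask 148≤184, experience 15≥12, interview score 7.4≥5.8, start delay 3≤6).
Opt4: not dominated (best experience).
Opt5: dominated by Opt1 (salary ask 214≤234, experience 12≥12, interview score 6.4≥4.6, start delay 10≤12).
Opt6: not dominated (best salary ask).
Opt7: dominated by Opt2 (salary ask 148≤211, experience 15≥6, interview score 7.4≥4.8, start delay 3≤4).
Opt8: not dominated.
Opt9: dominated by Opt4 (salary ask 168≤215, experience 20≥18, interview score 8.0≥3.3, start delay 4≤7).
Opt10: not dominated.
Opt11: dominated by Opt2 (salary ask 148≤234, experience 15≥13, interview score 7.4≥6.4, start delay 3≤14).
Opt12: not dominated.

Opt2, Opt4, Opt6, Opt8, Opt10, Opt12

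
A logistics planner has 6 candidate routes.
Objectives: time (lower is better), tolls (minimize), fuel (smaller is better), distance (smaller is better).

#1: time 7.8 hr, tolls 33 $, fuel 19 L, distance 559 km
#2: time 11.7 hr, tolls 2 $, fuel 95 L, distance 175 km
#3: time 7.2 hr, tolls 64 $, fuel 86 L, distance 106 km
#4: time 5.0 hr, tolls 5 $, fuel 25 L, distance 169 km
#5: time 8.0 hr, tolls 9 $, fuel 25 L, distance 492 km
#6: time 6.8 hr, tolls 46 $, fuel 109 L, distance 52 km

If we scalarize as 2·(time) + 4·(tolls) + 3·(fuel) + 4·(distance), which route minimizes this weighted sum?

#1: 2·7.8 + 4·33 + 3·19 + 4·559 = 2440.6
#2: 2·11.7 + 4·2 + 3·95 + 4·175 = 1016.4
#3: 2·7.2 + 4·64 + 3·86 + 4·106 = 952.4
#4: 2·5.0 + 4·5 + 3·25 + 4·169 = 781.0
#5: 2·8.0 + 4·9 + 3·25 + 4·492 = 2095.0
#6: 2·6.8 + 4·46 + 3·109 + 4·52 = 732.6
Lowest: #6 at 732.6.

#6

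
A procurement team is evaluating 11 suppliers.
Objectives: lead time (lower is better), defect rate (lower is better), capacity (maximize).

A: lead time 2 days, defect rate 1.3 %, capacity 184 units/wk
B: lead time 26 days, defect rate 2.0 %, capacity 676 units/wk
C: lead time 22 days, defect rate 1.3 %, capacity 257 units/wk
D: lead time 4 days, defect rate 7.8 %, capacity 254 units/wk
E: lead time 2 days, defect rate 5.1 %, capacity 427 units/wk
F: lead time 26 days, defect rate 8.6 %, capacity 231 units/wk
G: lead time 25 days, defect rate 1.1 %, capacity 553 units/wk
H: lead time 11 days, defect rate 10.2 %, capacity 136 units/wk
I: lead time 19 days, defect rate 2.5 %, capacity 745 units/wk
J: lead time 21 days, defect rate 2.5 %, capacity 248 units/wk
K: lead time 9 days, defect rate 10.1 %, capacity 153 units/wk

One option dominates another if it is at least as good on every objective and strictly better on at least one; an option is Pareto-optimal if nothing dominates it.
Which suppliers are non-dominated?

A: not dominated.
B: not dominated.
C: not dominated.
D: dominated by E (lead time 2≤4, defect rate 5.1≤7.8, capacity 427≥254).
E: not dominated.
F: dominated by B (lead time 26≤26, defect rate 2.0≤8.6, capacity 676≥231).
G: not dominated (best defect rate).
H: dominated by A (lead time 2≤11, defect rate 1.3≤10.2, capacity 184≥136).
I: not dominated (best capacity).
J: dominated by I (lead time 19≤21, defect rate 2.5≤2.5, capacity 745≥248).
K: dominated by A (lead time 2≤9, defect rate 1.3≤10.1, capacity 184≥153).

A, B, C, E, G, I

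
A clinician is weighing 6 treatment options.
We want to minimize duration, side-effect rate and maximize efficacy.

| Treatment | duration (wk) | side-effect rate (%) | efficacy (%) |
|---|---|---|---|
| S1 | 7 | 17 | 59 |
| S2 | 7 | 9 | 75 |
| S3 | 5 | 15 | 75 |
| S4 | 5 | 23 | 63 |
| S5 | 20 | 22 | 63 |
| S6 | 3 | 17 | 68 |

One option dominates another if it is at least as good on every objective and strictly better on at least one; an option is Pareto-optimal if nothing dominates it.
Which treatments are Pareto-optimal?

S2, S3, S6

S1: dominated by S2 (duration 7≤7, side-effect rate 9≤17, efficacy 75≥59).
S2: not dominated (best side-effect rate).
S3: not dominated.
S4: dominated by S3 (duration 5≤5, side-effect rate 15≤23, efficacy 75≥63).
S5: dominated by S2 (duration 7≤20, side-effect rate 9≤22, efficacy 75≥63).
S6: not dominated (best duration).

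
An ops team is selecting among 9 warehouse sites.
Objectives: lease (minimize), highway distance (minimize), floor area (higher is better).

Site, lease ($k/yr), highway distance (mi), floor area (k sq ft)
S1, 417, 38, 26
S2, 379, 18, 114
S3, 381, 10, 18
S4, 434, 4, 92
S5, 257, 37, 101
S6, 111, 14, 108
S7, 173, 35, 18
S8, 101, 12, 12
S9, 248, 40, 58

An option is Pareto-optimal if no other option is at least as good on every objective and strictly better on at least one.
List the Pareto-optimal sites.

S1: dominated by S2 (lease 379≤417, highway distance 18≤38, floor area 114≥26).
S2: not dominated (best floor area).
S3: not dominated.
S4: not dominated (best highway distance).
S5: dominated by S6 (lease 111≤257, highway distance 14≤37, floor area 108≥101).
S6: not dominated.
S7: dominated by S6 (lease 111≤173, highway distance 14≤35, floor area 108≥18).
S8: not dominated (best lease).
S9: dominated by S6 (lease 111≤248, highway distance 14≤40, floor area 108≥58).

S2, S3, S4, S6, S8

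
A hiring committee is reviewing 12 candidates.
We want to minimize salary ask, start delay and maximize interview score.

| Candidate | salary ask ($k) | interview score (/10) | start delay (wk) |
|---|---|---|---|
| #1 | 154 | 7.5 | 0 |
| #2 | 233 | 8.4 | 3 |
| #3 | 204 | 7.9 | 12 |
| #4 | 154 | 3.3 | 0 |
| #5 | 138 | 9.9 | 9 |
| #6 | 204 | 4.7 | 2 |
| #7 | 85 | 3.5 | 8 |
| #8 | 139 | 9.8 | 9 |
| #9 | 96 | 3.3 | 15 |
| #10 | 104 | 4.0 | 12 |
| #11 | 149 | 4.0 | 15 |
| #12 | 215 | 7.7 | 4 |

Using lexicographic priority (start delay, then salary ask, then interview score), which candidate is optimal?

First minimize start delay: best is 0, kept {#1, #4}.
Then minimize salary ask: best is 154, kept {#1, #4}.
Then maximize interview score: best is 7.5, kept {#1}.

#1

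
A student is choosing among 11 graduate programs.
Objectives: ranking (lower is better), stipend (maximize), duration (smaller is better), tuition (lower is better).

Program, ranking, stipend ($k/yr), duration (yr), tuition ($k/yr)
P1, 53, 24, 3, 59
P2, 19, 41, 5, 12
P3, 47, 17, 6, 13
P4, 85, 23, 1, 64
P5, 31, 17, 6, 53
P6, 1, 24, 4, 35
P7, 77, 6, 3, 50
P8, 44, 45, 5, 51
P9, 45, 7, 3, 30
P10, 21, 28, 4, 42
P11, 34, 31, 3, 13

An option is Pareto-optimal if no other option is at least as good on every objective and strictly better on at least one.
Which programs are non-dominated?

P1: dominated by P11 (ranking 34≤53, stipend 31≥24, duration 3≤3, tuition 13≤59).
P2: not dominated (best tuition).
P3: dominated by P2 (ranking 19≤47, stipend 41≥17, duration 5≤6, tuition 12≤13).
P4: not dominated (best duration).
P5: dominated by P2 (ranking 19≤31, stipend 41≥17, duration 5≤6, tuition 12≤53).
P6: not dominated (best ranking).
P7: dominated by P9 (ranking 45≤77, stipend 7≥6, duration 3≤3, tuition 30≤50).
P8: not dominated (best stipend).
P9: dominated by P11 (ranking 34≤45, stipend 31≥7, duration 3≤3, tuition 13≤30).
P10: not dominated.
P11: not dominated.

P2, P4, P6, P8, P10, P11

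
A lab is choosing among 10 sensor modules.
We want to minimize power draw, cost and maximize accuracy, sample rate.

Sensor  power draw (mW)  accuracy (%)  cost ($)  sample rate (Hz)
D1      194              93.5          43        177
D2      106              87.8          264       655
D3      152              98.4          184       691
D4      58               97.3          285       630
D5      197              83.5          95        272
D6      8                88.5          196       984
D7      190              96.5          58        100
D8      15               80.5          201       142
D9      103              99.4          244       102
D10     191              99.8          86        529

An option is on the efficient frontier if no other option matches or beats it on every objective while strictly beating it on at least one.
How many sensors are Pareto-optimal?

7

D1: not dominated (best cost).
D2: dominated by D6 (power draw 8≤106, accuracy 88.5≥87.8, cost 196≤264, sample rate 984≥655).
D3: not dominated.
D4: not dominated.
D5: dominated by D10 (power draw 191≤197, accuracy 99.8≥83.5, cost 86≤95, sample rate 529≥272).
D6: not dominated (best power draw).
D7: not dominated.
D8: dominated by D6 (power draw 8≤15, accuracy 88.5≥80.5, cost 196≤201, sample rate 984≥142).
D9: not dominated.
D10: not dominated (best accuracy).
Pareto-optimal: D1, D3, D4, D6, D7, D9, D10 → 7.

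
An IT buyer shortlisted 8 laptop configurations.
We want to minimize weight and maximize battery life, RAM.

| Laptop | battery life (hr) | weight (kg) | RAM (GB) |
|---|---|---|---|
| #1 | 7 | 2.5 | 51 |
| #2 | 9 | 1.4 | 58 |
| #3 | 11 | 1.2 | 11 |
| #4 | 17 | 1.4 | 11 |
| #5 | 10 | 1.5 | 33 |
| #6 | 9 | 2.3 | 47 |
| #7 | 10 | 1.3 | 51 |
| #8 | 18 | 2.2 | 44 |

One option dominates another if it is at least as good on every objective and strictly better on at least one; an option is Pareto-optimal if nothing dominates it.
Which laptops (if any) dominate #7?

none

#1: worse on battery life (7 vs 10).
#2: worse on battery life (9 vs 10).
#3: worse on RAM (11 vs 51).
#4: worse on weight (1.4 vs 1.3).
#5: worse on weight (1.5 vs 1.3).
#6: worse on battery life (9 vs 10).
#8: worse on weight (2.2 vs 1.3).
No option dominates #7.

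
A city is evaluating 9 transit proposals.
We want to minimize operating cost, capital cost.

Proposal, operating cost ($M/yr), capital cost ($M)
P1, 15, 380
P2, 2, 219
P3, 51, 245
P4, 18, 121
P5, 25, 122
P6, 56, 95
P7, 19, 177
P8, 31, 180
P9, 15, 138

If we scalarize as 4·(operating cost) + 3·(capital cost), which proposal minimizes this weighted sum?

P4

P1: 4·15 + 3·380 = 1200
P2: 4·2 + 3·219 = 665
P3: 4·51 + 3·245 = 939
P4: 4·18 + 3·121 = 435
P5: 4·25 + 3·122 = 466
P6: 4·56 + 3·95 = 509
P7: 4·19 + 3·177 = 607
P8: 4·31 + 3·180 = 664
P9: 4·15 + 3·138 = 474
Lowest: P4 at 435.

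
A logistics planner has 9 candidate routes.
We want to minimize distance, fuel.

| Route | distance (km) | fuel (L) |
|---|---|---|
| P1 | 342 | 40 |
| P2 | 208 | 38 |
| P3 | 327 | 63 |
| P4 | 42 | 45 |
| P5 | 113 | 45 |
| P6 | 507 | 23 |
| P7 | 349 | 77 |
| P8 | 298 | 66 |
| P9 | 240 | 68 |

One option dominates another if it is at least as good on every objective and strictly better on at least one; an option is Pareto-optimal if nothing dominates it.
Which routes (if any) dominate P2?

none

P1: worse on distance (342 vs 208).
P3: worse on distance (327 vs 208).
P4: worse on fuel (45 vs 38).
P5: worse on fuel (45 vs 38).
P6: worse on distance (507 vs 208).
P7: worse on distance (349 vs 208).
P8: worse on distance (298 vs 208).
P9: worse on distance (240 vs 208).
No option dominates P2.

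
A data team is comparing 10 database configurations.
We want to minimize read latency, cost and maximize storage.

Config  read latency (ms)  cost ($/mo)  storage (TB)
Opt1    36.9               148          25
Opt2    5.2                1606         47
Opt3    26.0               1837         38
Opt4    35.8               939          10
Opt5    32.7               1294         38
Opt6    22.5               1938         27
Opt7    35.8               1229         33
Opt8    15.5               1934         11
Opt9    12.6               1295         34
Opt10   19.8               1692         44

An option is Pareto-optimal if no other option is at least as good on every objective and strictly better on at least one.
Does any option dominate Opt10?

Opt2 vs Opt10: read latency 5.2≤19.8, cost 1606≤1692, storage 47≥44 — Opt2 is at least as good on every objective and strictly better on at least one, so Opt2 dominates Opt10.

Yes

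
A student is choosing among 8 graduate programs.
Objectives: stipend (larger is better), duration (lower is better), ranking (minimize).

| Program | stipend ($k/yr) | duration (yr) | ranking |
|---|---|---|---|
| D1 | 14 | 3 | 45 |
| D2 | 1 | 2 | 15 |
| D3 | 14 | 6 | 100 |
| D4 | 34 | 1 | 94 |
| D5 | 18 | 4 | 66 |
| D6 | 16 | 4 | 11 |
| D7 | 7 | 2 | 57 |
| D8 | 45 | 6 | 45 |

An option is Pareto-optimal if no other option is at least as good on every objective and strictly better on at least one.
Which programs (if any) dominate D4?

none

D1: worse on stipend (14 vs 34).
D2: worse on stipend (1 vs 34).
D3: worse on stipend (14 vs 34).
D5: worse on stipend (18 vs 34).
D6: worse on stipend (16 vs 34).
D7: worse on stipend (7 vs 34).
D8: worse on duration (6 vs 1).
No option dominates D4.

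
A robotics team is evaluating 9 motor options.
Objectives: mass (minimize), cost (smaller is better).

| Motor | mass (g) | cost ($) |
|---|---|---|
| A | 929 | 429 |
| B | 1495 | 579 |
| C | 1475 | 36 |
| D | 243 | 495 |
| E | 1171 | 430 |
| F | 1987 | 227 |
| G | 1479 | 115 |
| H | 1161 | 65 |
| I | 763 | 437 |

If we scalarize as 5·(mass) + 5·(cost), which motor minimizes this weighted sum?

A: 5·929 + 5·429 = 6790
B: 5·1495 + 5·579 = 10370
C: 5·1475 + 5·36 = 7555
D: 5·243 + 5·495 = 3690
E: 5·1171 + 5·430 = 8005
F: 5·1987 + 5·227 = 11070
G: 5·1479 + 5·115 = 7970
H: 5·1161 + 5·65 = 6130
I: 5·763 + 5·437 = 6000
Lowest: D at 3690.

D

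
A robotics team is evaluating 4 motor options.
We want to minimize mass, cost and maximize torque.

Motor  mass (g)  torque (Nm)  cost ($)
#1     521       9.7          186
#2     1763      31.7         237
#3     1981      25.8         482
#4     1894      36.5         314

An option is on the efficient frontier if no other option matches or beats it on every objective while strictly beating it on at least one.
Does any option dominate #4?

No

#1: worse on torque (9.7 vs 36.5).
#2: worse on torque (31.7 vs 36.5).
#3: worse on mass (1981 vs 1894).
No option is at least as good as #4 on every objective and strictly better on one.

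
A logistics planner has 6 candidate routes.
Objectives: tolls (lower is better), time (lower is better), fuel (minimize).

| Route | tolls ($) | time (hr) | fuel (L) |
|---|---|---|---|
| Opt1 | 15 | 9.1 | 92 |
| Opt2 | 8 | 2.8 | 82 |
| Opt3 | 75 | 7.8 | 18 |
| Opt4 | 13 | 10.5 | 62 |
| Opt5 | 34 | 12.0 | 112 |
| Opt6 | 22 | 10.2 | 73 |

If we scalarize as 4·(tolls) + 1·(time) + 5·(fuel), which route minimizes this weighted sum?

Opt4

Opt1: 4·15 + 1·9.1 + 5·92 = 529.1
Opt2: 4·8 + 1·2.8 + 5·82 = 444.8
Opt3: 4·75 + 1·7.8 + 5·18 = 397.8
Opt4: 4·13 + 1·10.5 + 5·62 = 372.5
Opt5: 4·34 + 1·12.0 + 5·112 = 708.0
Opt6: 4·22 + 1·10.2 + 5·73 = 463.2
Lowest: Opt4 at 372.5.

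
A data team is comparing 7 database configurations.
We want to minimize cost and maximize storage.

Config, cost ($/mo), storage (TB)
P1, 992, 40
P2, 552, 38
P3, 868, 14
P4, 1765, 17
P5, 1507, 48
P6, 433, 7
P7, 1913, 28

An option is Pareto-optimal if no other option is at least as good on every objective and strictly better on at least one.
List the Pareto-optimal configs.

P1: not dominated.
P2: not dominated.
P3: dominated by P2 (cost 552≤868, storage 38≥14).
P4: dominated by P1 (cost 992≤1765, storage 40≥17).
P5: not dominated (best storage).
P6: not dominated (best cost).
P7: dominated by P1 (cost 992≤1913, storage 40≥28).

P1, P2, P5, P6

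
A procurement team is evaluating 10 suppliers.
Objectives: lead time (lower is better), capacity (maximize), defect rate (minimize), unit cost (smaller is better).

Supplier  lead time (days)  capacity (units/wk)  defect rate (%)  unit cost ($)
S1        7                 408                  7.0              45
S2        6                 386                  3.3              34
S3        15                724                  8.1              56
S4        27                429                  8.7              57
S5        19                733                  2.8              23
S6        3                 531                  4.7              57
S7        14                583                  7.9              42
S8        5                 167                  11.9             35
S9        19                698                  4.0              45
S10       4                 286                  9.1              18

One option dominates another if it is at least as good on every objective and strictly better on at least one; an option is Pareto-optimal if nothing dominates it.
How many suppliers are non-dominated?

7

S1: not dominated.
S2: not dominated.
S3: not dominated.
S4: dominated by S3 (lead time 15≤27, capacity 724≥429, defect rate 8.1≤8.7, unit cost 56≤57).
S5: not dominated (best capacity).
S6: not dominated (best lead time).
S7: not dominated.
S8: dominated by S10 (lead time 4≤5, capacity 286≥167, defect rate 9.1≤11.9, unit cost 18≤35).
S9: dominated by S5 (lead time 19≤19, capacity 733≥698, defect rate 2.8≤4.0, unit cost 23≤45).
S10: not dominated (best unit cost).
Pareto-optimal: S1, S2, S3, S5, S6, S7, S10 → 7.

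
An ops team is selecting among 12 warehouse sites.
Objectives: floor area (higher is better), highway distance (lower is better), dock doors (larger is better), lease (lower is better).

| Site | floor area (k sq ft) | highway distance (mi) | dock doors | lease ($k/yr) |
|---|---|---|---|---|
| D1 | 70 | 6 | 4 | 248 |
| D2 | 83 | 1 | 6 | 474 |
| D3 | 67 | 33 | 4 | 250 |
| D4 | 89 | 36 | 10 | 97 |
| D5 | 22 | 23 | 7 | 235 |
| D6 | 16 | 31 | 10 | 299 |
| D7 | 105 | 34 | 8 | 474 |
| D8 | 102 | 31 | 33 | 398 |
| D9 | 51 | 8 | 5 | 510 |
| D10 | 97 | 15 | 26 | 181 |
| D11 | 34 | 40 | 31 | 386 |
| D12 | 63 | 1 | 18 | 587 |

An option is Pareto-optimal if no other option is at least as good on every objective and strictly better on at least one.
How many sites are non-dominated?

D1: not dominated.
D2: not dominated.
D3: dominated by D1 (floor area 70≥67, highway distance 6≤33, dock doors 4≥4, lease 248≤250).
D4: not dominated (best lease).
D5: dominated by D10 (floor area 97≥22, highway distance 15≤23, dock doors 26≥7, lease 181≤235).
D6: dominated by D10 (floor area 97≥16, highway distance 15≤31, dock doors 26≥10, lease 181≤299).
D7: not dominated (best floor area).
D8: not dominated (best dock doors).
D9: dominated by D2 (floor area 83≥51, highway distance 1≤8, dock doors 6≥5, lease 474≤510).
D10: not dominated.
D11: not dominated.
D12: not dominated.
Pareto-optimal: D1, D2, D4, D7, D8, D10, D11, D12 → 8.

8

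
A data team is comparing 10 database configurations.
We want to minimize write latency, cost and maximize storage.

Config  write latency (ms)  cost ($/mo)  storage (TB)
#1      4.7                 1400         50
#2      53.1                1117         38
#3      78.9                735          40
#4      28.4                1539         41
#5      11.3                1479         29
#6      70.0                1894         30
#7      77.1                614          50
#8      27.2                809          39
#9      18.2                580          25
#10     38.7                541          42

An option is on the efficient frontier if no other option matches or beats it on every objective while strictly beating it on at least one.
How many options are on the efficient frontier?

5

#1: not dominated (best write latency).
#2: dominated by #8 (write latency 27.2≤53.1, cost 809≤1117, storage 39≥38).
#3: dominated by #7 (write latency 77.1≤78.9, cost 614≤735, storage 50≥40).
#4: dominated by #1 (write latency 4.7≤28.4, cost 1400≤1539, storage 50≥41).
#5: dominated by #1 (write latency 4.7≤11.3, cost 1400≤1479, storage 50≥29).
#6: dominated by #1 (write latency 4.7≤70.0, cost 1400≤1894, storage 50≥30).
#7: not dominated.
#8: not dominated.
#9: not dominated.
#10: not dominated (best cost).
Pareto-optimal: #1, #7, #8, #9, #10 → 5.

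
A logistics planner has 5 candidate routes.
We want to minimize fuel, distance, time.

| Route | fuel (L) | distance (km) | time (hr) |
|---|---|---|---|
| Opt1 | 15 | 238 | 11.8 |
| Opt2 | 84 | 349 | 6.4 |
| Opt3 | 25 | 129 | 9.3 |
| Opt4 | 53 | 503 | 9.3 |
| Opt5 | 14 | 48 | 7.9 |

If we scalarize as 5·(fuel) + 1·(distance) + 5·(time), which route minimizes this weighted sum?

Opt5

Opt1: 5·15 + 1·238 + 5·11.8 = 372.0
Opt2: 5·84 + 1·349 + 5·6.4 = 801.0
Opt3: 5·25 + 1·129 + 5·9.3 = 300.5
Opt4: 5·53 + 1·503 + 5·9.3 = 814.5
Opt5: 5·14 + 1·48 + 5·7.9 = 157.5
Lowest: Opt5 at 157.5.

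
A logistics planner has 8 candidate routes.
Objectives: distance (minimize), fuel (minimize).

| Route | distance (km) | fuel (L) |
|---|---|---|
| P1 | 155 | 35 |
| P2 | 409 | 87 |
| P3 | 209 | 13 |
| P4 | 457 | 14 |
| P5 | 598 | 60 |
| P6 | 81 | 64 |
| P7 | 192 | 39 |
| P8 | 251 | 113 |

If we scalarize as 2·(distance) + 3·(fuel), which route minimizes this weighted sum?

P6

P1: 2·155 + 3·35 = 415
P2: 2·409 + 3·87 = 1079
P3: 2·209 + 3·13 = 457
P4: 2·457 + 3·14 = 956
P5: 2·598 + 3·60 = 1376
P6: 2·81 + 3·64 = 354
P7: 2·192 + 3·39 = 501
P8: 2·251 + 3·113 = 841
Lowest: P6 at 354.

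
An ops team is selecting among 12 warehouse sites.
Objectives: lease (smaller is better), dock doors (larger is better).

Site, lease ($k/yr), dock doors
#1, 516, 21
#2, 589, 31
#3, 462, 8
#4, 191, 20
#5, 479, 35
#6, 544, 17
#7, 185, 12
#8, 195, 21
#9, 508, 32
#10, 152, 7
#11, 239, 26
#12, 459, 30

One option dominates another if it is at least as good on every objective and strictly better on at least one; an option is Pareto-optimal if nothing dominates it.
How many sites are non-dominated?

7

#1: dominated by #5 (lease 479≤516, dock doors 35≥21).
#2: dominated by #5 (lease 479≤589, dock doors 35≥31).
#3: dominated by #4 (lease 191≤462, dock doors 20≥8).
#4: not dominated.
#5: not dominated (best dock doors).
#6: dominated by #1 (lease 516≤544, dock doors 21≥17).
#7: not dominated.
#8: not dominated.
#9: dominated by #5 (lease 479≤508, dock doors 35≥32).
#10: not dominated (best lease).
#11: not dominated.
#12: not dominated.
Pareto-optimal: #4, #5, #7, #8, #10, #11, #12 → 7.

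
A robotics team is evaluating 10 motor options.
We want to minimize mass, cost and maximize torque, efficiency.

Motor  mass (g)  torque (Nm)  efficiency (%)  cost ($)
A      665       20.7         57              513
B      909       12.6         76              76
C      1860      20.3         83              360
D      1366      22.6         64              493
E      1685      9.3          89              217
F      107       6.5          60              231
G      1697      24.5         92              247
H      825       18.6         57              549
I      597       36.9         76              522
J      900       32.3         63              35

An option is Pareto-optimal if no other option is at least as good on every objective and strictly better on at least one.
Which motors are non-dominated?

A, B, D, E, F, G, I, J

A: not dominated.
B: not dominated.
C: dominated by G (mass 1697≤1860, torque 24.5≥20.3, efficiency 92≥83, cost 247≤360).
D: not dominated.
E: not dominated.
F: not dominated (best mass).
G: not dominated (best efficiency).
H: dominated by A (mass 665≤825, torque 20.7≥18.6, efficiency 57≥57, cost 513≤549).
I: not dominated (best torque).
J: not dominated (best cost).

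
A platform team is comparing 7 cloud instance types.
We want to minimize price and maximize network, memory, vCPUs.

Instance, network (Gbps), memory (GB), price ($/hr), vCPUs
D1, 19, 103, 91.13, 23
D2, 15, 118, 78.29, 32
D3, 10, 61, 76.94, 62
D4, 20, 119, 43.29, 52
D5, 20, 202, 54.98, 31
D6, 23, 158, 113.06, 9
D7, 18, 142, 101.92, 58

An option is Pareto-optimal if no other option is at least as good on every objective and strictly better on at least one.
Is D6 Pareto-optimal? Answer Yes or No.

Yes

D1: worse on network (19 vs 23).
D2: worse on network (15 vs 23).
D3: worse on network (10 vs 23).
D4: worse on network (20 vs 23).
D5: worse on network (20 vs 23).
D7: worse on network (18 vs 23).
No option is at least as good as D6 on every objective and strictly better on one.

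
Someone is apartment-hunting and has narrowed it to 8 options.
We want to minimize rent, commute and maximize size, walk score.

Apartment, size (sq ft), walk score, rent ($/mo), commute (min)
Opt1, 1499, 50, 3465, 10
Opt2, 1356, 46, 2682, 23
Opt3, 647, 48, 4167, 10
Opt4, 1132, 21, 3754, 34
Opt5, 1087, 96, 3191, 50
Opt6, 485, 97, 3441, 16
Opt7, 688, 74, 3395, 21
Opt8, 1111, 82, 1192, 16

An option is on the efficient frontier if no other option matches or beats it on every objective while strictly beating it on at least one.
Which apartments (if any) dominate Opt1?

Opt2: worse on size (1356 vs 1499).
Opt3: worse on size (647 vs 1499).
Opt4: worse on size (1132 vs 1499).
Opt5: worse on size (1087 vs 1499).
Opt6: worse on size (485 vs 1499).
Opt7: worse on size (688 vs 1499).
Opt8: worse on size (1111 vs 1499).
No option dominates Opt1.

none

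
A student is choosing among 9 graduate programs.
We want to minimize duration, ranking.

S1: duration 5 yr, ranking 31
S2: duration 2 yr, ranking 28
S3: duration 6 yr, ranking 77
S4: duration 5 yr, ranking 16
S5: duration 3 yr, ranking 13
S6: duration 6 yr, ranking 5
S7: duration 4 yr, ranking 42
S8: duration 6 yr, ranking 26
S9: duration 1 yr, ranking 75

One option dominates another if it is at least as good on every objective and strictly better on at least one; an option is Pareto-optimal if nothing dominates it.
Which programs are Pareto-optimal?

S1: dominated by S2 (duration 2≤5, ranking 28≤31).
S2: not dominated.
S3: dominated by S1 (duration 5≤6, ranking 31≤77).
S4: dominated by S5 (duration 3≤5, ranking 13≤16).
S5: not dominated.
S6: not dominated (best ranking).
S7: dominated by S2 (duration 2≤4, ranking 28≤42).
S8: dominated by S4 (duration 5≤6, ranking 16≤26).
S9: not dominated (best duration).

S2, S5, S6, S9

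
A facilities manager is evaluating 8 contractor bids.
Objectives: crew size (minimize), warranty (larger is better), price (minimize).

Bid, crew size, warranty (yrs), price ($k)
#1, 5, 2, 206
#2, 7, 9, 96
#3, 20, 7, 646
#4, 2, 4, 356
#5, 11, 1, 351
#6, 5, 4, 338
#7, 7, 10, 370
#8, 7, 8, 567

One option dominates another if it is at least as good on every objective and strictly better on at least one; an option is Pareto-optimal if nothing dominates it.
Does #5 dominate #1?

#5 vs #1: #5 is worse on crew size (11 vs 5), so it does not dominate #1.

No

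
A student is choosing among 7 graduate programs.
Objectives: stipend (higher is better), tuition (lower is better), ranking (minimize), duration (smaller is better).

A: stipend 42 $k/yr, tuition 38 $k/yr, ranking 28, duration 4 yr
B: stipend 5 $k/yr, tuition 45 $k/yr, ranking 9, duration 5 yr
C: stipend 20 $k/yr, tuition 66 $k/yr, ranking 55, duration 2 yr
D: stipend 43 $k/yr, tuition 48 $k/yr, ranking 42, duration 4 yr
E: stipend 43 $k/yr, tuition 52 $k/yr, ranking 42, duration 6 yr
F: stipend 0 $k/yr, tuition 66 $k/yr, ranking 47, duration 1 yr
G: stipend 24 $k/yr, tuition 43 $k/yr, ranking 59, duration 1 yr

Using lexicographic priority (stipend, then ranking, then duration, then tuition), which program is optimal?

First maximize stipend: best is 43, kept {D, E}.
Then minimize ranking: best is 42, kept {D, E}.
Then minimize duration: best is 4, kept {D}.

D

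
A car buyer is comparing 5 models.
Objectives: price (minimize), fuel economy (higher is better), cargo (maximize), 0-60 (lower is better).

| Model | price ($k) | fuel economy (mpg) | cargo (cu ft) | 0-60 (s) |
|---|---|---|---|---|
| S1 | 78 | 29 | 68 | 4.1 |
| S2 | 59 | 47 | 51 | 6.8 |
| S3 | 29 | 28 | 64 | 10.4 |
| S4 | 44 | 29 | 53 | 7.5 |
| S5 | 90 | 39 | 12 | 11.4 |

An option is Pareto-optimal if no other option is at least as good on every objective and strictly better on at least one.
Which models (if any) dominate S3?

S1: worse on price (78 vs 29).
S2: worse on price (59 vs 29).
S4: worse on price (44 vs 29).
S5: worse on price (90 vs 29).
No option dominates S3.

none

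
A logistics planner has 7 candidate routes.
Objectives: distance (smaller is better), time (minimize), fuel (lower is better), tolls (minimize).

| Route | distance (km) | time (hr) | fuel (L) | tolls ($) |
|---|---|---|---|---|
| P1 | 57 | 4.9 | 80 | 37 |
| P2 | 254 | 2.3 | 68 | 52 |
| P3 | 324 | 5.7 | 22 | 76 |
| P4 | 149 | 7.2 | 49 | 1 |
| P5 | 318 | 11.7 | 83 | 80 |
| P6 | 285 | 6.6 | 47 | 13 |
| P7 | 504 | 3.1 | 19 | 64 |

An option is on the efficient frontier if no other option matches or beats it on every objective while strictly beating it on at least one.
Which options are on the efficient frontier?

P1: not dominated (best distance).
P2: not dominated (best time).
P3: not dominated.
P4: not dominated (best tolls).
P5: dominated by P1 (distance 57≤318, time 4.9≤11.7, fuel 80≤83, tolls 37≤80).
P6: not dominated.
P7: not dominated (best fuel).

P1, P2, P3, P4, P6, P7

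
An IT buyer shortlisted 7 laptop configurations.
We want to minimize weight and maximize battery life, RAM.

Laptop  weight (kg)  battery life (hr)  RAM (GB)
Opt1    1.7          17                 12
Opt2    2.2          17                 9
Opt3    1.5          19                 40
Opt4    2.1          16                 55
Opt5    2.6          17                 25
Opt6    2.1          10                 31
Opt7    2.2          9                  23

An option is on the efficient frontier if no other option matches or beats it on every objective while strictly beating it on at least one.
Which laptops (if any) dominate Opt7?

Opt3, Opt4, Opt6

Opt3: weight 1.5≤2.2, battery life 19≥9, RAM 40≥23 — dominates Opt7.
Opt4: weight 2.1≤2.2, battery life 16≥9, RAM 55≥23 — dominates Opt7.
Opt6: weight 2.1≤2.2, battery life 10≥9, RAM 31≥23 — dominates Opt7.
Others (Opt1, Opt2, Opt5) are each worse than Opt7 on at least one objective.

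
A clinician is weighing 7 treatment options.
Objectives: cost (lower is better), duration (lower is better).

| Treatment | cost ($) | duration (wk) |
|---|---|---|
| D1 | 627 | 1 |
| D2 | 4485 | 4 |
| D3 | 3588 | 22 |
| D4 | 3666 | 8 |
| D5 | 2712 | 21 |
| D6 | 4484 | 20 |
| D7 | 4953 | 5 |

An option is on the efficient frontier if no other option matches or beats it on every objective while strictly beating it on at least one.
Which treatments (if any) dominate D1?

D2: worse on cost (4485 vs 627).
D3: worse on cost (3588 vs 627).
D4: worse on cost (3666 vs 627).
D5: worse on cost (2712 vs 627).
D6: worse on cost (4484 vs 627).
D7: worse on cost (4953 vs 627).
No option dominates D1.

none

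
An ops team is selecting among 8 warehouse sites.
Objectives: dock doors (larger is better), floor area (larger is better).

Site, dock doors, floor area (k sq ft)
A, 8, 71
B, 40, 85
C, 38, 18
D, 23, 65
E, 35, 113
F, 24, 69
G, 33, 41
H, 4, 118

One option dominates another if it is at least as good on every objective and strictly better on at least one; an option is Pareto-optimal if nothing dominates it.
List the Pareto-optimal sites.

B, E, H

A: dominated by B (dock doors 40≥8, floor area 85≥71).
B: not dominated (best dock doors).
C: dominated by B (dock doors 40≥38, floor area 85≥18).
D: dominated by B (dock doors 40≥23, floor area 85≥65).
E: not dominated.
F: dominated by B (dock doors 40≥24, floor area 85≥69).
G: dominated by B (dock doors 40≥33, floor area 85≥41).
H: not dominated (best floor area).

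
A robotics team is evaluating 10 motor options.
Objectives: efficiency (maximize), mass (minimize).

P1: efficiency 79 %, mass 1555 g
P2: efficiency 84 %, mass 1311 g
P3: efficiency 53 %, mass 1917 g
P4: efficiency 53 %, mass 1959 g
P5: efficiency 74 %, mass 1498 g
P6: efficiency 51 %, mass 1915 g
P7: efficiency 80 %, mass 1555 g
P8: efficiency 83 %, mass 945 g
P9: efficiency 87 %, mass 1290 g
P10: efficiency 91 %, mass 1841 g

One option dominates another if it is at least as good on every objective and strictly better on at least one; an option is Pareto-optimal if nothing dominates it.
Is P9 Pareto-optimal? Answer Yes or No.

P1: worse on efficiency (79 vs 87).
P2: worse on efficiency (84 vs 87).
P3: worse on efficiency (53 vs 87).
P4: worse on efficiency (53 vs 87).
P5: worse on efficiency (74 vs 87).
P6: worse on efficiency (51 vs 87).
P7: worse on efficiency (80 vs 87).
P8: worse on efficiency (83 vs 87).
P10: worse on mass (1841 vs 1290).
No option is at least as good as P9 on every objective and strictly better on one.

Yes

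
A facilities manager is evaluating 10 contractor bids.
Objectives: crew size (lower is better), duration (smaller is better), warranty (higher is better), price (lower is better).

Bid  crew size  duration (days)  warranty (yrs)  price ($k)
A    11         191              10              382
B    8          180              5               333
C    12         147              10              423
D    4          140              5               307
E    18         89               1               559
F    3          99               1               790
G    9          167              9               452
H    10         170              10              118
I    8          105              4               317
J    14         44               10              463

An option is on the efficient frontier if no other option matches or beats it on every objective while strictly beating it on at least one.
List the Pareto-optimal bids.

C, D, F, G, H, I, J

A: dominated by H (crew size 10≤11, duration 170≤191, warranty 10≥10, price 118≤382).
B: dominated by D (crew size 4≤8, duration 140≤180, warranty 5≥5, price 307≤333).
C: not dominated.
D: not dominated.
E: dominated by J (crew size 14≤18, duration 44≤89, warranty 10≥1, price 463≤559).
F: not dominated (best crew size).
G: not dominated.
H: not dominated (best price).
I: not dominated.
J: not dominated (best duration).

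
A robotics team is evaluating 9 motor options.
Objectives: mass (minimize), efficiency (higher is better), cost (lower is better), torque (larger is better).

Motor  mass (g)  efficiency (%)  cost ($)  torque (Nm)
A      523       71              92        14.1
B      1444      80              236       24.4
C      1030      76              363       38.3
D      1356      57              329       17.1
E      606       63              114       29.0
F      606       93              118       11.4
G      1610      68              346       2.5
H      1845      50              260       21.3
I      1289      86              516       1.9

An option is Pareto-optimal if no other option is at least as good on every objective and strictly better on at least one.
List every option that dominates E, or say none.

none

A: worse on torque (14.1 vs 29.0).
B: worse on mass (1444 vs 606).
C: worse on mass (1030 vs 606).
D: worse on mass (1356 vs 606).
F: worse on cost (118 vs 114).
G: worse on mass (1610 vs 606).
H: worse on mass (1845 vs 606).
I: worse on mass (1289 vs 606).
No option dominates E.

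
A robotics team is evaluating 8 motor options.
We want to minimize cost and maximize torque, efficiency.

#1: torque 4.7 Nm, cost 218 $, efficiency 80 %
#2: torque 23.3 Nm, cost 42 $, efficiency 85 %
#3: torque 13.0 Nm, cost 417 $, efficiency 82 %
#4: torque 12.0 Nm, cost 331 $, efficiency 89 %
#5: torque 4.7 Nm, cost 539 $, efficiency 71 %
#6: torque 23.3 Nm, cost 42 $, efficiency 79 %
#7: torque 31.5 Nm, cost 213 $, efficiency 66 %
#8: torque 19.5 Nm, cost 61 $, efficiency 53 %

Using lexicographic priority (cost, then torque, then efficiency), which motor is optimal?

#2

First minimize cost: best is 42, kept {#2, #6}.
Then maximize torque: best is 23.3, kept {#2, #6}.
Then maximize efficiency: best is 85, kept {#2}.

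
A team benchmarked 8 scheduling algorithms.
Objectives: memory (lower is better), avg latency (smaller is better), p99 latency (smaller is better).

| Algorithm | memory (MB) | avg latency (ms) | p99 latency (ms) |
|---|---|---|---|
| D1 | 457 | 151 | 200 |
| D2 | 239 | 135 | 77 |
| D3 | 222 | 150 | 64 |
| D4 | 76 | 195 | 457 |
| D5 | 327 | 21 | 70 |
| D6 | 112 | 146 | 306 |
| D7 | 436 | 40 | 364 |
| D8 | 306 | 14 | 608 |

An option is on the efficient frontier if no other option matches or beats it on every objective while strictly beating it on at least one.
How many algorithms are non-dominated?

6

D1: dominated by D2 (memory 239≤457, avg latency 135≤151, p99 latency 77≤200).
D2: not dominated.
D3: not dominated (best p99 latency).
D4: not dominated (best memory).
D5: not dominated.
D6: not dominated.
D7: dominated by D5 (memory 327≤436, avg latency 21≤40, p99 latency 70≤364).
D8: not dominated (best avg latency).
Pareto-optimal: D2, D3, D4, D5, D6, D8 → 6.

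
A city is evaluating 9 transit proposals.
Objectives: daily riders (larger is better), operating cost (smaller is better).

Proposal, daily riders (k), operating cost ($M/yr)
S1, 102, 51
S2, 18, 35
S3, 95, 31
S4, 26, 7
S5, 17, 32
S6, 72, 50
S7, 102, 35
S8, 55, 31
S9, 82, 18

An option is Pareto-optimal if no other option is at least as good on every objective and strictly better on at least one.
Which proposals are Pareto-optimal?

S3, S4, S7, S9

S1: dominated by S7 (daily riders 102≥102, operating cost 35≤51).
S2: dominated by S3 (daily riders 95≥18, operating cost 31≤35).
S3: not dominated.
S4: not dominated (best operating cost).
S5: dominated by S3 (daily riders 95≥17, operating cost 31≤32).
S6: dominated by S3 (daily riders 95≥72, operating cost 31≤50).
S7: not dominated.
S8: dominated by S3 (daily riders 95≥55, operating cost 31≤31).
S9: not dominated.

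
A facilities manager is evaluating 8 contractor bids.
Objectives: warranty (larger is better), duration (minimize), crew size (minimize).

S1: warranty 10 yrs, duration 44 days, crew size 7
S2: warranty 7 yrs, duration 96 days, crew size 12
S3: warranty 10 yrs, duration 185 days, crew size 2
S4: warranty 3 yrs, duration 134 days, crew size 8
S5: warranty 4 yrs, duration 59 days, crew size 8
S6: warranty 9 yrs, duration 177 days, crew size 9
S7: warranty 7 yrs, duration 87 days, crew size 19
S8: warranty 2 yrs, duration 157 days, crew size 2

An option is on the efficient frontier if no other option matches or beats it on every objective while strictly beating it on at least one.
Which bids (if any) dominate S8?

S1: worse on crew size (7 vs 2).
S2: worse on crew size (12 vs 2).
S3: worse on duration (185 vs 157).
S4: worse on crew size (8 vs 2).
S5: worse on crew size (8 vs 2).
S6: worse on duration (177 vs 157).
S7: worse on crew size (19 vs 2).
No option dominates S8.

none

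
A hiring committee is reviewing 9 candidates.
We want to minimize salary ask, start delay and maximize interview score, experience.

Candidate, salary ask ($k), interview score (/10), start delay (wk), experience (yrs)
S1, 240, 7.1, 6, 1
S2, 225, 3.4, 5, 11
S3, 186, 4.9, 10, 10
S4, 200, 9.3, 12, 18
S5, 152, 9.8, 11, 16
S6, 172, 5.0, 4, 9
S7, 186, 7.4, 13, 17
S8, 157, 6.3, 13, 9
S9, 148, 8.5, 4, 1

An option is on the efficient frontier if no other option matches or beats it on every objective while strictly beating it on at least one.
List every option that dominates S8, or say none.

S5: salary ask 152≤157, interview score 9.8≥6.3, start delay 11≤13, experience 16≥9 — dominates S8.
Others (S1, S2, S3, S4, S6, S7, S9) are each worse than S8 on at least one objective.

S5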